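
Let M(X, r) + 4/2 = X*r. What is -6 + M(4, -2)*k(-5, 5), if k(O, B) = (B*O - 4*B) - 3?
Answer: 474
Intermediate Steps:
k(O, B) = -3 - 4*B + B*O (k(O, B) = (-4*B + B*O) - 3 = -3 - 4*B + B*O)
M(X, r) = -2 + X*r
-6 + M(4, -2)*k(-5, 5) = -6 + (-2 + 4*(-2))*(-3 - 4*5 + 5*(-5)) = -6 + (-2 - 8)*(-3 - 20 - 25) = -6 - 10*(-48) = -6 + 480 = 474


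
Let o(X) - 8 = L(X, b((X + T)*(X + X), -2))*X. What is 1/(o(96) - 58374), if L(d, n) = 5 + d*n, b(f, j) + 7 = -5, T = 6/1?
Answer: -1/168478 ≈ -5.9355e-6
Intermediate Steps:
T = 6 (T = 6*1 = 6)
b(f, j) = -12 (b(f, j) = -7 - 5 = -12)
o(X) = 8 + X*(5 - 12*X) (o(X) = 8 + (5 + X*(-12))*X = 8 + (5 - 12*X)*X = 8 + X*(5 - 12*X))
1/(o(96) - 58374) = 1/((8 + 96*(5 - 12*96)) - 58374) = 1/((8 + 96*(5 - 1152)) - 58374) = 1/((8 + 96*(-1147)) - 58374) = 1/((8 - 110112) - 58374) = 1/(-110104 - 58374) = 1/(-168478) = -1/168478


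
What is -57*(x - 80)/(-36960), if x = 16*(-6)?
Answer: -19/70 ≈ -0.27143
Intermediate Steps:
x = -96
-57*(x - 80)/(-36960) = -57*(-96 - 80)/(-36960) = -57*(-176)*(-1/36960) = 10032*(-1/36960) = -19/70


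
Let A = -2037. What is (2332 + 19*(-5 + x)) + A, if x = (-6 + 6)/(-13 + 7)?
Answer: 200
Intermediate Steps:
x = 0 (x = 0/(-6) = 0*(-⅙) = 0)
(2332 + 19*(-5 + x)) + A = (2332 + 19*(-5 + 0)) - 2037 = (2332 + 19*(-5)) - 2037 = (2332 - 95) - 2037 = 2237 - 2037 = 200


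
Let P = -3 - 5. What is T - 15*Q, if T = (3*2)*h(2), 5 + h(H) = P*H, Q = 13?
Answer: -321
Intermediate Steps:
P = -8
h(H) = -5 - 8*H
T = -126 (T = (3*2)*(-5 - 8*2) = 6*(-5 - 16) = 6*(-21) = -126)
T - 15*Q = -126 - 15*13 = -126 - 195 = -321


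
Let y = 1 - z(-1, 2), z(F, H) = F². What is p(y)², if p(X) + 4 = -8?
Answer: 144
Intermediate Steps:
y = 0 (y = 1 - 1*(-1)² = 1 - 1*1 = 1 - 1 = 0)
p(X) = -12 (p(X) = -4 - 8 = -12)
p(y)² = (-12)² = 144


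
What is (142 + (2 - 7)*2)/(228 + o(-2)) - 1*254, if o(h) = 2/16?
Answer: -462494/1825 ≈ -253.42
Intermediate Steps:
o(h) = ⅛ (o(h) = 2*(1/16) = ⅛)
(142 + (2 - 7)*2)/(228 + o(-2)) - 1*254 = (142 + (2 - 7)*2)/(228 + ⅛) - 1*254 = (142 - 5*2)/(1825/8) - 254 = (142 - 10)*(8/1825) - 254 = 132*(8/1825) - 254 = 1056/1825 - 254 = -462494/1825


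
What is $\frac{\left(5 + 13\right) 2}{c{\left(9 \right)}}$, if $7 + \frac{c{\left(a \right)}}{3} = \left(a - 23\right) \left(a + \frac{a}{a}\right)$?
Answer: $- \frac{4}{49} \approx -0.081633$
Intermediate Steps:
$c{\left(a \right)} = -21 + 3 \left(1 + a\right) \left(-23 + a\right)$ ($c{\left(a \right)} = -21 + 3 \left(a - 23\right) \left(a + \frac{a}{a}\right) = -21 + 3 \left(-23 + a\right) \left(a + 1\right) = -21 + 3 \left(-23 + a\right) \left(1 + a\right) = -21 + 3 \left(1 + a\right) \left(-23 + a\right)$)
$\frac{\left(5 + 13\right) 2}{c{\left(9 \right)}} = \frac{\left(5 + 13\right) 2}{-90 - 594 + 3 \cdot 9^{2}} = \frac{18 \cdot 2}{-90 - 594 + 3 \cdot 81} = \frac{36}{-90 - 594 + 243} = \frac{36}{-441} = 36 \left(- \frac{1}{441}\right) = - \frac{4}{49}$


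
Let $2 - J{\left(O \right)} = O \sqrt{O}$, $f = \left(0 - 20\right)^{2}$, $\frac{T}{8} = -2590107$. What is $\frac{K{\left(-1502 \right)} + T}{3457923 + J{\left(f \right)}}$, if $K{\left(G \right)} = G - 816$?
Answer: $- \frac{20723174}{3449925} \approx -6.0069$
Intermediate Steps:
$T = -20720856$ ($T = 8 \left(-2590107\right) = -20720856$)
$K{\left(G \right)} = -816 + G$
$f = 400$ ($f = \left(-20\right)^{2} = 400$)
$J{\left(O \right)} = 2 - O^{\frac{3}{2}}$ ($J{\left(O \right)} = 2 - O \sqrt{O} = 2 - O^{\frac{3}{2}}$)
$\frac{K{\left(-1502 \right)} + T}{3457923 + J{\left(f \right)}} = \frac{\left(-816 - 1502\right) - 20720856}{3457923 + \left(2 - 400^{\frac{3}{2}}\right)} = \frac{-2318 - 20720856}{3457923 + \left(2 - 8000\right)} = - \frac{20723174}{3457923 + \left(2 - 8000\right)} = - \frac{20723174}{3457923 - 7998} = - \frac{20723174}{3449925}$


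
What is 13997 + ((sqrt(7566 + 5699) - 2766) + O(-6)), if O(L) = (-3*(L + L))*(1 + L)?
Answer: 11051 + sqrt(13265) ≈ 11166.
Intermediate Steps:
O(L) = -6*L*(1 + L) (O(L) = (-6*L)*(1 + L) = -6*L*(1 + L))
13997 + ((sqrt(7566 + 5699) - 2766) + O(-6)) = 13997 + ((sqrt(7566 + 5699) - 2766) - 6*(-6)*(1 - 6)) = 13997 + ((sqrt(13265) - 2766) - 6*(-6)*(-5)) = 13997 + ((-2766 + sqrt(13265)) - 180) = 13997 + (-2946 + sqrt(13265)) = 11051 + sqrt(13265)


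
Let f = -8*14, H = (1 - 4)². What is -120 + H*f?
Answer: -1128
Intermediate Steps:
H = 9 (H = (-3)² = 9)
f = -112
-120 + H*f = -120 + 9*(-112) = -120 - 1008 = -1128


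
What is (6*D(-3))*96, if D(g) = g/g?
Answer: 576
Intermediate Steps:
D(g) = 1
(6*D(-3))*96 = (6*1)*96 = 6*96 = 576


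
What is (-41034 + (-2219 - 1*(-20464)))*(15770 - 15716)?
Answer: -1230606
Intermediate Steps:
(-41034 + (-2219 - 1*(-20464)))*(15770 - 15716) = (-41034 + (-2219 + 20464))*54 = (-41034 + 18245)*54 = -22789*54 = -1230606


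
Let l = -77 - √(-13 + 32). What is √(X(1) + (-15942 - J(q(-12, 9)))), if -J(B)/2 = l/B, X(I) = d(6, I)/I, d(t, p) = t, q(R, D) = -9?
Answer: √(-143270 + 2*√19)/3 ≈ 126.17*I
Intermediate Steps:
l = -77 - √19 ≈ -81.359
X(I) = 6/I
J(B) = -2*(-77 - √19)/B
√(X(1) + (-15942 - J(q(-12, 9)))) = √(6/1 + (-15942 - 2*(77 + √19)/(-9))) = √(6*1 + (-15942 - 2*(-1)*(77 + √19)/9)) = √(6 + (-15942 - (-154/9 - 2*√19/9))) = √(6 + (-15942 + (154/9 + 2*√19/9))) = √(6 + (-143324/9 + 2*√19/9)) = √(-143270/9 + 2*√19/9)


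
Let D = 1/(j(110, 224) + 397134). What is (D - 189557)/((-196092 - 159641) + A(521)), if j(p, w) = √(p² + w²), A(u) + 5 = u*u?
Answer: 14948024459004313/6647465500284480 + √15569/6647465500284480 ≈ 2.2487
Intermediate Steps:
A(u) = -5 + u² (A(u) = -5 + u*u = -5 + u²)
D = 1/(397134 + 2*√15569) (D = 1/(√(110² + 224²) + 397134) = 1/(√(12100 + 50176) + 397134) = 1/(√62276 + 397134) = 1/(2*√15569 + 397134) = 1/(397134 + 2*√15569) ≈ 2.5165e-6)
(D - 189557)/((-196092 - 159641) + A(521)) = ((198567/78857675840 - √15569/78857675840) - 189557)/((-196092 - 159641) + (-5 + 521²)) = (-14948024459004313/78857675840 - √15569/78857675840)/(-355733 + (-5 + 271441)) = (-14948024459004313/78857675840 - √15569/78857675840)/(-355733 + 271436) = (-14948024459004313/78857675840 - √15569/78857675840)/(-84297) = (-14948024459004313/78857675840 - √15569/78857675840)*(-1/84297) = 14948024459004313/6647465500284480 + √15569/6647465500284480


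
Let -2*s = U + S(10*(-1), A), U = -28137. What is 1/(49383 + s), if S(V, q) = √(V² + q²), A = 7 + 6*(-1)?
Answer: 126903/8052185654 + √101/8052185654 ≈ 1.5761e-5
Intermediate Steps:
A = 1 (A = 7 - 6 = 1)
s = 28137/2 - √101/2 (s = -(-28137 + √((10*(-1))² + 1²))/2 = -(-28137 + √((-10)² + 1))/2 = -(-28137 + √(100 + 1))/2 = -(-28137 + √101)/2 = 28137/2 - √101/2 ≈ 14063.)
1/(49383 + s) = 1/(49383 + (28137/2 - √101/2)) = 1/(126903/2 - √101/2)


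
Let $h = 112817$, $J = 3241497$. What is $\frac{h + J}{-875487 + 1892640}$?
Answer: $\frac{3354314}{1017153} \approx 3.2977$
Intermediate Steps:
$\frac{h + J}{-875487 + 1892640} = \frac{112817 + 3241497}{-875487 + 1892640} = \frac{3354314}{1017153}$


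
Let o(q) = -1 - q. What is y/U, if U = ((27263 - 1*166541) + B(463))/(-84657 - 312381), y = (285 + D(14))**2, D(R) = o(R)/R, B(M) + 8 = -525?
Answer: 3136724274375/13701478 ≈ 2.2893e+5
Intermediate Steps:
B(M) = -533 (B(M) = -8 - 525 = -533)
D(R) = (-1 - R)/R
y = 15800625/196 (y = (285 + (-1 - 1*14)/14)**2 = (285 + (-1 - 14)/14)**2 = (285 + (1/14)*(-15))**2 = (285 - 15/14)**2 = (3975/14)**2 = 15800625/196 ≈ 80615.)
U = 139811/397038 (U = ((27263 - 1*166541) - 533)/(-84657 - 312381) = ((27263 - 166541) - 533)/(-397038) = (-139278 - 533)*(-1/397038) = -139811*(-1/397038) = 139811/397038 ≈ 0.35214)
y/U = 15800625/(196*(139811/397038)) = (15800625/196)*(397038/139811) = 3136724274375/13701478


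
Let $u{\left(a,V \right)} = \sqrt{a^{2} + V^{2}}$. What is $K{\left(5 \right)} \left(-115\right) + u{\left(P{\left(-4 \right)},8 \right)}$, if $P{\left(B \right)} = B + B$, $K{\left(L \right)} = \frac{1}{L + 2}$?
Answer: $- \frac{115}{7} + 8 \sqrt{2} \approx -5.1149$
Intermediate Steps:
$K{\left(L \right)} = \frac{1}{2 + L}$
$P{\left(B \right)} = 2 B$
$u{\left(a,V \right)} = \sqrt{V^{2} + a^{2}}$
$K{\left(5 \right)} \left(-115\right) + u{\left(P{\left(-4 \right)},8 \right)} = \frac{1}{2 + 5} \left(-115\right) + \sqrt{8^{2} + \left(2 \left(-4\right)\right)^{2}} = \frac{1}{7} \left(-115\right) + \sqrt{64 + \left(-8\right)^{2}} = \frac{1}{7} \left(-115\right) + \sqrt{64 + 64} = - \frac{115}{7} + \sqrt{128} = - \frac{115}{7} + 8 \sqrt{2}$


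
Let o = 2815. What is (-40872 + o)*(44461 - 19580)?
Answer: -946896217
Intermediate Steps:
(-40872 + o)*(44461 - 19580) = (-40872 + 2815)*(44461 - 19580) = -38057*24881 = -946896217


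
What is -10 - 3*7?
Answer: -31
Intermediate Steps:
-10 - 3*7 = -10 - 21 = -31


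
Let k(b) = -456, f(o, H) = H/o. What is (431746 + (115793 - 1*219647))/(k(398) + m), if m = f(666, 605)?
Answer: -218376072/303091 ≈ -720.50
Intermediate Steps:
m = 605/666 ≈ 0.90841
(431746 + (115793 - 1*219647))/(k(398) + m) = (431746 + (115793 - 1*219647))/(-456 + 605/666) = (431746 + (115793 - 219647))/(-303091/666) = (431746 - 103854)*(-666/303091) = 327892*(-666/303091) = -218376072/303091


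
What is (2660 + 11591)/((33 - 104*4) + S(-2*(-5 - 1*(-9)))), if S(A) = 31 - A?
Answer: -14251/344 ≈ -41.427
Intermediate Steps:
(2660 + 11591)/((33 - 104*4) + S(-2*(-5 - 1*(-9)))) = (2660 + 11591)/((33 - 104*4) + (31 - (-2)*(-5 - 1*(-9)))) = 14251/((33 - 416) + (31 - (-2)*(-5 + 9))) = 14251/(-383 + (31 - (-2)*4)) = 14251/(-383 + (31 - 1*(-8))) = 14251/(-383 + (31 + 8)) = 14251/(-383 + 39) = 14251/(-344) = 14251*(-1/344) = -14251/344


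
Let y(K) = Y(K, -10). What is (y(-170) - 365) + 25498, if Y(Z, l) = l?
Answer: 25123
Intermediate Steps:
y(K) = -10
(y(-170) - 365) + 25498 = (-10 - 365) + 25498 = -375 + 25498 = 25123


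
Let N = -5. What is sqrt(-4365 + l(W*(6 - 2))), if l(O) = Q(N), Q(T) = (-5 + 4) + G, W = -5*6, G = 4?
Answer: I*sqrt(4362) ≈ 66.045*I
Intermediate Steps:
W = -30
Q(T) = 3 (Q(T) = (-5 + 4) + 4 = -1 + 4 = 3)
l(O) = 3
sqrt(-4365 + l(W*(6 - 2))) = sqrt(-4365 + 3) = sqrt(-4362) = I*sqrt(4362)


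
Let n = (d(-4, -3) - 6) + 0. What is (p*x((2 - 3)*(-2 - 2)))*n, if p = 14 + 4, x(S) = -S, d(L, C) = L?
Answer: 720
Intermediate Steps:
p = 18
n = -10 (n = (-4 - 6) + 0 = -10 + 0 = -10)
(p*x((2 - 3)*(-2 - 2)))*n = (18*(-(2 - 3)*(-2 - 2)))*(-10) = (18*(-(-1)*(-4)))*(-10) = (18*(-1*4))*(-10) = (18*(-4))*(-10) = -72*(-10) = 720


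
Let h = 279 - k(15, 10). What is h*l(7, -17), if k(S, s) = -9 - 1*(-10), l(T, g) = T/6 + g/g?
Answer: 1807/3 ≈ 602.33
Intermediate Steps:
l(T, g) = 1 + T/6 (l(T, g) = T*(⅙) + 1 = T/6 + 1 = 1 + T/6)
k(S, s) = 1 (k(S, s) = -9 + 10 = 1)
h = 278 (h = 279 - 1*1 = 279 - 1 = 278)
h*l(7, -17) = 278*(1 + (⅙)*7) = 278*(1 + 7/6) = 278*(13/6) = 1807/3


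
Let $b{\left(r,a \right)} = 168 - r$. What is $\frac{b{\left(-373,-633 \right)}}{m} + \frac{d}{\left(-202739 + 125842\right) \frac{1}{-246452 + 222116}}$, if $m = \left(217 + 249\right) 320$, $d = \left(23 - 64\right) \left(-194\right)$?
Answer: $\frac{28864982882557}{11466880640} \approx 2517.2$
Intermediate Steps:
$d = 7954$ ($d = \left(-41\right) \left(-194\right) = 7954$)
$m = 149120$ ($m = 466 \cdot 320 = 149120$)
$\frac{b{\left(-373,-633 \right)}}{m} + \frac{d}{\left(-202739 + 125842\right) \frac{1}{-246452 + 222116}} = \frac{168 - -373}{149120} + \frac{7954}{\left(-202739 + 125842\right) \frac{1}{-246452 + 222116}} = \left(168 + 373\right) \frac{1}{149120} + \frac{7954}{\left(-76897\right) \frac{1}{-24336}} = 541 \cdot \frac{1}{149120} + \frac{7954}{\left(-76897\right) \left(- \frac{1}{24336}\right)} = \frac{541}{149120} + \frac{7954}{\frac{76897}{24336}} = \frac{541}{149120} + 7954 \cdot \frac{24336}{76897} = \frac{541}{149120} + \frac{193568544}{76897} = \frac{28864982882557}{11466880640}$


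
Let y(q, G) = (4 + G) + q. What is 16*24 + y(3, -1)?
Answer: 390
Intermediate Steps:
y(q, G) = 4 + G + q
16*24 + y(3, -1) = 16*24 + (4 - 1 + 3) = 384 + 6 = 390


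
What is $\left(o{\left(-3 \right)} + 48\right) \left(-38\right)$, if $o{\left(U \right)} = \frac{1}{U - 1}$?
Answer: $- \frac{3629}{2} \approx -1814.5$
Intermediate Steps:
$o{\left(U \right)} = \frac{1}{-1 + U}$
$\left(o{\left(-3 \right)} + 48\right) \left(-38\right) = \left(\frac{1}{-1 - 3} + 48\right) \left(-38\right) = \left(\frac{1}{-4} + 48\right) \left(-38\right) = \left(- \frac{1}{4} + 48\right) \left(-38\right) = \frac{191}{4} \left(-38\right) = - \frac{3629}{2}$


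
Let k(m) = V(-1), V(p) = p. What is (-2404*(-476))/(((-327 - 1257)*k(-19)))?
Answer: 71519/99 ≈ 722.41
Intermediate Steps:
k(m) = -1
(-2404*(-476))/(((-327 - 1257)*k(-19))) = (-2404*(-476))/(((-327 - 1257)*(-1))) = 1144304/((-1584*(-1))) = 1144304/1584 = 1144304*(1/1584) = 71519/99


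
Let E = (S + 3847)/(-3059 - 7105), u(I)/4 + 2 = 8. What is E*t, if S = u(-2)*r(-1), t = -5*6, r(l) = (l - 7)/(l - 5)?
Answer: 19395/1694 ≈ 11.449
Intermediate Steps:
r(l) = (-7 + l)/(-5 + l)
u(I) = 24 (u(I) = -8 + 4*8 = -8 + 32 = 24)
t = -30
S = 32 (S = 24*((-7 - 1)/(-5 - 1)) = 24*(-8/(-6)) = 24*(-⅙*(-8)) = 24*(4/3) = 32)
E = -1293/3388 (E = (32 + 3847)/(-3059 - 7105) = 3879/(-10164) = 3879*(-1/10164) = -1293/3388 ≈ -0.38164)
E*t = -1293/3388*(-30) = 19395/1694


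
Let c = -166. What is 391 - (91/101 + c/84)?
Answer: 1663183/4242 ≈ 392.08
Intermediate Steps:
391 - (91/101 + c/84) = 391 - (91/101 - 166/84) = 391 - (91*(1/101) - 166*1/84) = 391 - (91/101 - 83/42) = 391 - 1*(-4561/4242) = 391 + 4561/4242 = 1663183/4242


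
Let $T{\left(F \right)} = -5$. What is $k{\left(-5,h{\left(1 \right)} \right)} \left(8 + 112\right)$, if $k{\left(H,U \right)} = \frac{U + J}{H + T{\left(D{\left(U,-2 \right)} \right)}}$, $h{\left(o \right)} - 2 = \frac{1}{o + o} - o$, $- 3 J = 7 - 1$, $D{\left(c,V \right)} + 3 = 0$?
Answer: $6$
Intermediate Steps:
$D{\left(c,V \right)} = -3$ ($D{\left(c,V \right)} = -3 + 0 = -3$)
$J = -2$ ($J = - \frac{7 - 1}{3} = \left(- \frac{1}{3}\right) 6 = -2$)
$h{\left(o \right)} = 2 + \frac{1}{2 o} - o$ ($h{\left(o \right)} = 2 - \left(o - \frac{1}{o + o}\right) = 2 - \left(o - \frac{1}{2 o}\right) = 2 + \frac{1}{2 o} - o$)
$k{\left(H,U \right)} = \frac{-2 + U}{-5 + H}$ ($k{\left(H,U \right)} = \frac{U - 2}{H - 5} = \frac{-2 + U}{-5 + H}$)
$k{\left(-5,h{\left(1 \right)} \right)} \left(8 + 112\right) = \frac{-2 + \left(2 + \frac{1}{2 \cdot 1} - 1\right)}{-5 - 5} \left(8 + 112\right) = \frac{-2 + \left(2 + \frac{1}{2} \cdot 1 - 1\right)}{-10} \cdot 120 = - \frac{-2 + \left(2 + \frac{1}{2} - 1\right)}{10} \cdot 120 = - \frac{-2 + \frac{3}{2}}{10} \cdot 120 = \left(- \frac{1}{10}\right) \left(- \frac{1}{2}\right) 120 = \frac{1}{20} \cdot 120 = 6$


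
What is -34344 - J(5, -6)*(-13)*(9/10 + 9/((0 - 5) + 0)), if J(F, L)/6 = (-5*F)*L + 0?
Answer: -44874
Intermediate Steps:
J(F, L) = -30*F*L (J(F, L) = 6*((-5*F)*L + 0) = 6*(-5*F*L + 0) = 6*(-5*F*L) = -30*F*L)
-34344 - J(5, -6)*(-13)*(9/10 + 9/((0 - 5) + 0)) = -34344 - -30*5*(-6)*(-13)*(9/10 + 9/((0 - 5) + 0)) = -34344 - 900*(-13)*(9*(⅒) + 9/(-5 + 0)) = -34344 - (-11700)*(9/10 + 9/(-5)) = -34344 - (-11700)*(9/10 + 9*(-⅕)) = -34344 - (-11700)*(9/10 - 9/5) = -34344 - (-11700)*(-9)/10 = -34344 - 1*10530 = -34344 - 10530 = -44874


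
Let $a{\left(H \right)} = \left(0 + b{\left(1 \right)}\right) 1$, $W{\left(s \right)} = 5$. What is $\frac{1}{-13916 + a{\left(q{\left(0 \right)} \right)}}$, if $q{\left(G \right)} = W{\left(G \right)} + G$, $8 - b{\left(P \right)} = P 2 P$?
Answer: $- \frac{1}{13910} \approx -7.1891 \cdot 10^{-5}$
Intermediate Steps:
$b{\left(P \right)} = 8 - 2 P^{2}$ ($b{\left(P \right)} = 8 - P 2 P = 8 - 2 P P = 8 - 2 P^{2}$)
$q{\left(G \right)} = 5 + G$
$a{\left(H \right)} = 6$ ($a{\left(H \right)} = \left(0 + \left(8 - 2 \cdot 1^{2}\right)\right) 1 = \left(0 + \left(8 - 2\right)\right) 1 = \left(0 + 6\right) 1 = 6 \cdot 1 = 6$)
$\frac{1}{-13916 + a{\left(q{\left(0 \right)} \right)}} = \frac{1}{-13916 + 6} = \frac{1}{-13910} = - \frac{1}{13910}$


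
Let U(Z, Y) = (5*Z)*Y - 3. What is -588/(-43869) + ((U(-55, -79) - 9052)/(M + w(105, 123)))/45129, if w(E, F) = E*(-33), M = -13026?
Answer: 2973108266/222097209453 ≈ 0.013387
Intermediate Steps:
w(E, F) = -33*E
U(Z, Y) = -3 + 5*Y*Z (U(Z, Y) = 5*Y*Z - 3 = -3 + 5*Y*Z)
-588/(-43869) + ((U(-55, -79) - 9052)/(M + w(105, 123)))/45129 = -588/(-43869) + (((-3 + 5*(-79)*(-55)) - 9052)/(-13026 - 33*105))/45129 = -588*(-1/43869) + (((-3 + 21725) - 9052)/(-13026 - 3465))*(1/45129) = 28/2089 + ((21722 - 9052)/(-16491))*(1/45129) = 28/2089 + (12670*(-1/16491))*(1/45129) = 28/2089 - 12670/16491*1/45129 = 28/2089 - 1810/106317477 = 2973108266/222097209453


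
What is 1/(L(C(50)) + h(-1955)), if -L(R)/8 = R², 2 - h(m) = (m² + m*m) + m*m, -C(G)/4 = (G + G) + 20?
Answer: -1/13309273 ≈ -7.5136e-8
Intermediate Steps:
C(G) = -80 - 8*G (C(G) = -4*((G + G) + 20) = -4*(2*G + 20) = -4*(20 + 2*G) = -80 - 8*G)
h(m) = 2 - 3*m² (h(m) = 2 - ((m² + m*m) + m*m) = 2 - ((m² + m²) + m²) = 2 - (2*m² + m²) = 2 - 3*m²)
L(R) = -8*R²
1/(L(C(50)) + h(-1955)) = 1/(-8*(-80 - 8*50)² + (2 - 3*(-1955)²)) = 1/(-8*(-80 - 400)² + (2 - 3*3822025)) = 1/(-8*(-480)² + (2 - 11466075)) = 1/(-8*230400 - 11466073) = 1/(-1843200 - 11466073) = 1/(-13309273) = -1/13309273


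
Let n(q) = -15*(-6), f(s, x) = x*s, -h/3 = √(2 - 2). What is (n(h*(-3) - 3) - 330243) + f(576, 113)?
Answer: -265065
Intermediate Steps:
h = 0 (h = -3*√(2 - 2) = -3*√0 = -3*0 = 0)
f(s, x) = s*x
n(q) = 90
(n(h*(-3) - 3) - 330243) + f(576, 113) = (90 - 330243) + 576*113 = -330153 + 65088 = -265065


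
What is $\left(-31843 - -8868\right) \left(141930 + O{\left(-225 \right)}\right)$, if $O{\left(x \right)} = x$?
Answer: $-3255672375$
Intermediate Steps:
$\left(-31843 - -8868\right) \left(141930 + O{\left(-225 \right)}\right) = \left(-31843 - -8868\right) \left(141930 - 225\right) = \left(-31843 + 8868\right) 141705 = \left(-22975\right) 141705 = -3255672375$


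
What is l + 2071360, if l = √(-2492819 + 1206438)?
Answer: 2071360 + I*√1286381 ≈ 2.0714e+6 + 1134.2*I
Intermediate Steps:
l = I*√1286381 (l = √(-1286381) = I*√1286381 ≈ 1134.2*I)
l + 2071360 = I*√1286381 + 2071360 = 2071360 + I*√1286381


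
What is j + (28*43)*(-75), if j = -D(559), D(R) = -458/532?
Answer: -24019571/266 ≈ -90299.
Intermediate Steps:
D(R) = -229/266 (D(R) = -458*1/532 = -229/266)
j = 229/266 (j = -1*(-229/266) = 229/266 ≈ 0.86090)
j + (28*43)*(-75) = 229/266 + (28*43)*(-75) = 229/266 + 1204*(-75) = 229/266 - 90300 = -24019571/266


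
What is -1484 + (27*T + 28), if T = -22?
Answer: -2050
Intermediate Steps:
-1484 + (27*T + 28) = -1484 + (27*(-22) + 28) = -1484 + (-594 + 28) = -1484 - 566 = -2050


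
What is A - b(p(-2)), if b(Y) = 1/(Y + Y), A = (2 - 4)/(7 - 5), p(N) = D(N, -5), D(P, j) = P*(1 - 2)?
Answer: -5/4 ≈ -1.2500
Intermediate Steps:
D(P, j) = -P (D(P, j) = P*(-1) = -P)
p(N) = -N
A = -1 (A = -2/2 = -2*½ = -1)
b(Y) = 1/(2*Y)
A - b(p(-2)) = -1 - 1/(2*((-1*(-2)))) = -1 - 1/(2*2) = -1 - 1*¼ = -1 - ¼ = -5/4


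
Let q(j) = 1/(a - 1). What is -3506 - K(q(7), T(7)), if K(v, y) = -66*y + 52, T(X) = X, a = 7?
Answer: -3096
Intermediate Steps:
q(j) = ⅙ (q(j) = 1/(7 - 1) = 1/6 = ⅙)
K(v, y) = 52 - 66*y
-3506 - K(q(7), T(7)) = -3506 - (52 - 66*7) = -3506 - (52 - 462) = -3506 - 1*(-410) = -3506 + 410 = -3096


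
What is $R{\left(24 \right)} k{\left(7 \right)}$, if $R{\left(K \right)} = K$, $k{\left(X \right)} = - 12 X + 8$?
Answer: $-1824$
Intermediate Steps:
$k{\left(X \right)} = 8 - 12 X$
$R{\left(24 \right)} k{\left(7 \right)} = 24 \left(8 - 84\right) = 24 \left(-76\right) = -1824$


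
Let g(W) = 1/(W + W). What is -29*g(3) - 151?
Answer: -935/6 ≈ -155.83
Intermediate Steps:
g(W) = 1/(2*W)
-29*g(3) - 151 = -29/(2*3) - 151 = -29*⅙ - 151 = -29/6 - 151 = -935/6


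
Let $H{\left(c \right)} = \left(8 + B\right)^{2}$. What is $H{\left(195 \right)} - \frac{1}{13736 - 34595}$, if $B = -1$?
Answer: $\frac{1022092}{20859} \approx 49.0$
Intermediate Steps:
$H{\left(c \right)} = 49$ ($H{\left(c \right)} = \left(8 - 1\right)^{2} = 7^{2} = 49$)
$H{\left(195 \right)} - \frac{1}{13736 - 34595} = 49 - \frac{1}{13736 - 34595} = 49 - \frac{1}{-20859} = 49 - - \frac{1}{20859} = 49 + \frac{1}{20859} = \frac{1022092}{20859}$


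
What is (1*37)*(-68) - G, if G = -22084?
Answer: 19568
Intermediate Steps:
(1*37)*(-68) - G = (1*37)*(-68) - 1*(-22084) = 37*(-68) + 22084 = -2516 + 22084 = 19568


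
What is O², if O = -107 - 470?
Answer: 332929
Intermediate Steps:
O = -577
O² = (-577)² = 332929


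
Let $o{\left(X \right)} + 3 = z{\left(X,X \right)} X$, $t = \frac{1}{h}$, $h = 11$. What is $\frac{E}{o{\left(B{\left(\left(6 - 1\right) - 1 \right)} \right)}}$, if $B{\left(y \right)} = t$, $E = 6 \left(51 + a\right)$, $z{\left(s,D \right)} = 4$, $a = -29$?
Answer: $- \frac{1452}{29} \approx -50.069$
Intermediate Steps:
$E = 132$ ($E = 6 \left(51 - 29\right) = 6 \cdot 22 = 132$)
$t = \frac{1}{11} \approx 0.090909$
$B{\left(y \right)} = \frac{1}{11}$
$o{\left(X \right)} = -3 + 4 X$
$\frac{E}{o{\left(B{\left(\left(6 - 1\right) - 1 \right)} \right)}} = \frac{132}{-3 + 4 \cdot \frac{1}{11}} = \frac{132}{-3 + \frac{4}{11}} = \frac{132}{- \frac{29}{11}} = 132 \left(- \frac{11}{29}\right) = - \frac{1452}{29}$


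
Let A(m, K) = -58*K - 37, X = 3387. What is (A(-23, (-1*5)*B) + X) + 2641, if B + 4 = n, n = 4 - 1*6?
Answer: 4251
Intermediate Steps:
n = -2 (n = 4 - 6 = -2)
B = -6 (B = -4 - 2 = -6)
A(m, K) = -37 - 58*K
(A(-23, (-1*5)*B) + X) + 2641 = ((-37 - 58*(-1*5)*(-6)) + 3387) + 2641 = ((-37 - (-290)*(-6)) + 3387) + 2641 = ((-37 - 58*30) + 3387) + 2641 = ((-37 - 1740) + 3387) + 2641 = (-1777 + 3387) + 2641 = 1610 + 2641 = 4251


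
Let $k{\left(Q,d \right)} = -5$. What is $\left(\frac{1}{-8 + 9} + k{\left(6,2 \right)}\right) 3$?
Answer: $-12$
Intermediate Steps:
$\left(\frac{1}{-8 + 9} + k{\left(6,2 \right)}\right) 3 = \left(\frac{1}{-8 + 9} - 5\right) 3 = \left(1^{-1} - 5\right) 3 = \left(1 - 5\right) 3 = \left(-4\right) 3 = -12$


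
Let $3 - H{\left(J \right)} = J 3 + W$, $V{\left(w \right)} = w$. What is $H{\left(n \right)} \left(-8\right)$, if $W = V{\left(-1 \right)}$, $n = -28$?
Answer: $-704$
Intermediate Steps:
$W = -1$
$H{\left(J \right)} = 4 - 3 J$ ($H{\left(J \right)} = 3 - \left(J 3 - 1\right) = 3 - \left(3 J - 1\right) = 3 - \left(-1 + 3 J\right) = 4 - 3 J$)
$H{\left(n \right)} \left(-8\right) = \left(4 - -84\right) \left(-8\right) = \left(4 + 84\right) \left(-8\right) = 88 \left(-8\right) = -704$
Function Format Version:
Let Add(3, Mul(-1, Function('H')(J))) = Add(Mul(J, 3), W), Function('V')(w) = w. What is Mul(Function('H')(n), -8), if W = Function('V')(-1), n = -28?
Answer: -704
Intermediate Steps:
W = -1
Function('H')(J) = Add(4, Mul(-3, J)) (Function('H')(J) = Add(3, Mul(-1, Add(Mul(J, 3), -1))) = Add(3, Mul(-1, Add(Mul(3, J), -1))) = Add(3, Mul(-1, Add(-1, Mul(3, J)))) = Add(3, Add(1, Mul(-3, J))) = Add(4, Mul(-3, J)))
Mul(Function('H')(n), -8) = Mul(Add(4, Mul(-3, -28)), -8) = Mul(Add(4, 84), -8) = Mul(88, -8) = -704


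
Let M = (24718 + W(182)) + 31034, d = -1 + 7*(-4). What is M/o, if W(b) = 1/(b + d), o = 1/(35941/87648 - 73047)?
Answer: -54612730439038355/13410144 ≈ -4.0725e+9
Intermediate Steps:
d = -29 (d = -1 - 28 = -29)
o = -87648/6402387515 (o = 1/(35941*(1/87648) - 73047) = 1/(35941/87648 - 73047) = 1/(-6402387515/87648) = -87648/6402387515 ≈ -1.3690e-5)
W(b) = 1/(-29 + b) (W(b) = 1/(b - 29) = 1/(-29 + b))
M = 8530057/153 (M = (24718 + 1/(-29 + 182)) + 31034 = (24718 + 1/153) + 31034 = 3781855/153 + 31034 = 8530057/153 ≈ 55752.)
M/o = 8530057/(153*(-87648/6402387515)) = (8530057/153)*(-6402387515/87648) = -54612730439038355/13410144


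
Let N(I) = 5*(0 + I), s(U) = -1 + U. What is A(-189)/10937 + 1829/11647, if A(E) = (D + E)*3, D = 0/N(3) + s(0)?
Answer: 13364983/127383239 ≈ 0.10492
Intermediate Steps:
N(I) = 5*I
D = -1 (D = 0/((5*3)) + (-1 + 0) = 0/15 - 1 = 0*(1/15) - 1 = 0 - 1 = -1)
A(E) = -3 + 3*E (A(E) = (-1 + E)*3 = -3 + 3*E)
A(-189)/10937 + 1829/11647 = (-3 + 3*(-189))/10937 + 1829/11647 = (-3 - 567)*(1/10937) + 1829*(1/11647) = -570*1/10937 + 1829/11647 = -570/10937 + 1829/11647 = 13364983/127383239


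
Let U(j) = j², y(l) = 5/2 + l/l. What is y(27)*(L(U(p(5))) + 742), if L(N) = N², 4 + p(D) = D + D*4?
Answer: 1366561/2 ≈ 6.8328e+5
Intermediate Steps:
y(l) = 7/2 (y(l) = 5*(½) + 1 = 5/2 + 1 = 7/2)
p(D) = -4 + 5*D (p(D) = -4 + (D + D*4) = -4 + (D + 4*D) = -4 + 5*D)
y(27)*(L(U(p(5))) + 742) = 7*(((-4 + 5*5)²)² + 742)/2 = 7*(((-4 + 25)²)² + 742)/2 = 7*((21²)² + 742)/2 = 7*(441² + 742)/2 = 7*(194481 + 742)/2 = (7/2)*195223 = 1366561/2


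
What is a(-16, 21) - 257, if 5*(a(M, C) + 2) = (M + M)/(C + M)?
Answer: -6507/25 ≈ -260.28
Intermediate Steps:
a(M, C) = -2 + 2*M/(5*(C + M)) (a(M, C) = -2 + ((M + M)/(C + M))/5 = -2 + ((2*M)/(C + M))/5 = -2 + (2*M/(C + M))/5 = -2 + 2*M/(5*(C + M)))
a(-16, 21) - 257 = (-2*21 - 8/5*(-16))/(21 - 16) - 257 = (-42 + 128/5)/5 - 257 = (⅕)*(-82/5) - 257 = -82/25 - 257 = -6507/25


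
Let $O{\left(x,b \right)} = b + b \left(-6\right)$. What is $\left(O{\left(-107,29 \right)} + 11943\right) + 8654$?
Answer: $20452$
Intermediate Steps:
$O{\left(x,b \right)} = - 5 b$ ($O{\left(x,b \right)} = b - 6 b = - 5 b$)
$\left(O{\left(-107,29 \right)} + 11943\right) + 8654 = \left(\left(-5\right) 29 + 11943\right) + 8654 = \left(-145 + 11943\right) + 8654 = 11798 + 8654 = 20452$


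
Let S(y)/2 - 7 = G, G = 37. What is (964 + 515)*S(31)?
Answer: 130152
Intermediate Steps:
S(y) = 88 (S(y) = 14 + 2*37 = 14 + 74 = 88)
(964 + 515)*S(31) = (964 + 515)*88 = 1479*88 = 130152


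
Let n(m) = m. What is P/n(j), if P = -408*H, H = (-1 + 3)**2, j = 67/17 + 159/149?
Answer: -2066928/6343 ≈ -325.86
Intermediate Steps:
j = 12686/2533 (j = 67*(1/17) + 159*(1/149) = 67/17 + 159/149 = 12686/2533 ≈ 5.0083)
H = 4 (H = 2**2 = 4)
P = -1632 (P = -408*4 = -1632)
P/n(j) = -1632/12686/2533 = -1632*2533/12686 = -2066928/6343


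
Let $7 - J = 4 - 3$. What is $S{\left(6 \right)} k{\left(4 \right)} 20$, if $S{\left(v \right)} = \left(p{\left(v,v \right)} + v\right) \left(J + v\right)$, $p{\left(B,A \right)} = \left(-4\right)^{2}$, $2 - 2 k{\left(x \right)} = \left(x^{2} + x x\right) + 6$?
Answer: $-95040$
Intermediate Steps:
$k{\left(x \right)} = -2 - x^{2}$ ($k{\left(x \right)} = 1 - \frac{\left(x^{2} + x x\right) + 6}{2} = 1 - \frac{\left(x^{2} + x^{2}\right) + 6}{2} = 1 - \frac{2 x^{2} + 6}{2} = 1 - \frac{6 + 2 x^{2}}{2} = 1 - \left(3 + x^{2}\right) = -2 - x^{2}$)
$J = 6$ ($J = 7 - \left(4 - 3\right) = 7 - 1 = 6$)
$p{\left(B,A \right)} = 16$
$S{\left(v \right)} = \left(6 + v\right) \left(16 + v\right)$ ($S{\left(v \right)} = \left(16 + v\right) \left(6 + v\right) = \left(6 + v\right) \left(16 + v\right)$)
$S{\left(6 \right)} k{\left(4 \right)} 20 = \left(96 + 6^{2} + 22 \cdot 6\right) \left(-2 - 4^{2}\right) 20 = \left(96 + 36 + 132\right) \left(-2 - 16\right) 20 = 264 \left(-2 - 16\right) 20 = 264 \left(-18\right) 20 = \left(-4752\right) 20 = -95040$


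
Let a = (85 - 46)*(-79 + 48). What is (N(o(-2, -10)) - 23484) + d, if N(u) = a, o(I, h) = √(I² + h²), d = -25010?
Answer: -49703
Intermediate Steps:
a = -1209 (a = 39*(-31) = -1209)
N(u) = -1209
(N(o(-2, -10)) - 23484) + d = (-1209 - 23484) - 25010 = -24693 - 25010 = -49703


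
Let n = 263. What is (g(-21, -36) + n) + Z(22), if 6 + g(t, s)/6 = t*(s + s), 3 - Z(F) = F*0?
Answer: 9302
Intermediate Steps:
Z(F) = 3 (Z(F) = 3 - F*0 = 3 - 1*0 = 3 + 0 = 3)
g(t, s) = -36 + 12*s*t (g(t, s) = -36 + 6*(t*(s + s)) = -36 + 6*(t*(2*s)) = -36 + 6*(2*s*t) = -36 + 12*s*t)
(g(-21, -36) + n) + Z(22) = ((-36 + 12*(-36)*(-21)) + 263) + 3 = ((-36 + 9072) + 263) + 3 = (9036 + 263) + 3 = 9299 + 3 = 9302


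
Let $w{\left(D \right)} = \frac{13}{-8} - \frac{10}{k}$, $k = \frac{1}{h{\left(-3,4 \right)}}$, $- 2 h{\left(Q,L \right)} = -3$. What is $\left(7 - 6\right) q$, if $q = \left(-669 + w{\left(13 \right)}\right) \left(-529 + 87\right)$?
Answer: $\frac{1212185}{4} \approx 3.0305 \cdot 10^{5}$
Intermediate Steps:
$h{\left(Q,L \right)} = \frac{3}{2}$ ($h{\left(Q,L \right)} = \left(- \frac{1}{2}\right) \left(-3\right) = \frac{3}{2}$)
$k = \frac{2}{3}$ ($k = \frac{1}{\frac{3}{2}} = \frac{2}{3} \approx 0.66667$)
$w{\left(D \right)} = - \frac{133}{8}$ ($w{\left(D \right)} = \frac{13}{-8} - \frac{10}{\frac{2}{3}} = 13 \left(- \frac{1}{8}\right) - 15 = - \frac{13}{8} - 15 = - \frac{133}{8}$)
$q = \frac{1212185}{4}$ ($q = \left(-669 - \frac{133}{8}\right) \left(-529 + 87\right) = \left(- \frac{5485}{8}\right) \left(-442\right) = \frac{1212185}{4} \approx 3.0305 \cdot 10^{5}$)
$\left(7 - 6\right) q = \left(7 - 6\right) \frac{1212185}{4} = 1 \cdot \frac{1212185}{4} = \frac{1212185}{4}$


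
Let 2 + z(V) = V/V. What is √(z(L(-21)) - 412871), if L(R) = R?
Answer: 2*I*√103218 ≈ 642.55*I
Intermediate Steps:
z(V) = -1 (z(V) = -2 + V/V = -2 + 1 = -1)
√(z(L(-21)) - 412871) = √(-1 - 412871) = √(-412872) = 2*I*√103218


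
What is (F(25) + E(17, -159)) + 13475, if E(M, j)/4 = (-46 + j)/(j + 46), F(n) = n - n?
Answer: 1523495/113 ≈ 13482.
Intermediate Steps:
F(n) = 0
E(M, j) = 4*(-46 + j)/(46 + j) (E(M, j) = 4*((-46 + j)/(j + 46)) = 4*((-46 + j)/(46 + j)) = 4*(-46 + j)/(46 + j))
(F(25) + E(17, -159)) + 13475 = (0 + 4*(-46 - 159)/(46 - 159)) + 13475 = (0 + 4*(-205)/(-113)) + 13475 = (0 + 4*(-1/113)*(-205)) + 13475 = (0 + 820/113) + 13475 = 820/113 + 13475 = 1523495/113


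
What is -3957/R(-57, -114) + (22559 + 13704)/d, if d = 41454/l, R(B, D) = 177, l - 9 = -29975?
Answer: -32083722124/1222893 ≈ -26236.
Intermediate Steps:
l = -29966 (l = 9 - 29975 = -29966)
d = -20727/14983 (d = 41454/(-29966) = 41454*(-1/29966) = -20727/14983 ≈ -1.3834)
-3957/R(-57, -114) + (22559 + 13704)/d = -3957/177 + (22559 + 13704)/(-20727/14983) = -3957*1/177 + 36263*(-14983/20727) = -1319/59 - 543328529/20727 = -32083722124/1222893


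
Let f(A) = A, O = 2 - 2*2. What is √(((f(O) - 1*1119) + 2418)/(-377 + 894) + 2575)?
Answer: 2*√172234931/517 ≈ 50.769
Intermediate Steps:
O = -2 (O = 2 - 4 = -2)
√(((f(O) - 1*1119) + 2418)/(-377 + 894) + 2575) = √(((-2 - 1*1119) + 2418)/(-377 + 894) + 2575) = √(((-2 - 1119) + 2418)/517 + 2575) = √((-1121 + 2418)*(1/517) + 2575) = √(1297*(1/517) + 2575) = √(1297/517 + 2575) = √(1332572/517) = 2*√172234931/517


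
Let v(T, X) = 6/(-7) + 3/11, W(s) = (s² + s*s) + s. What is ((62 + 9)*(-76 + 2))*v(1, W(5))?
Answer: 236430/77 ≈ 3070.5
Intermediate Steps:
W(s) = s + 2*s² (W(s) = (s² + s²) + s = 2*s² + s = s + 2*s²)
v(T, X) = -45/77 (v(T, X) = 6*(-⅐) + 3*(1/11) = -6/7 + 3/11 = -45/77)
((62 + 9)*(-76 + 2))*v(1, W(5)) = ((62 + 9)*(-76 + 2))*(-45/77) = (71*(-74))*(-45/77) = -5254*(-45/77) = 236430/77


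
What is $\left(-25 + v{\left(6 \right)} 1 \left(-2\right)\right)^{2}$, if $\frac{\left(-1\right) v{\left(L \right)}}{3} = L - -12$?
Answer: $6889$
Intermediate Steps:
$v{\left(L \right)} = -36 - 3 L$ ($v{\left(L \right)} = - 3 \left(L - -12\right) = - 3 \left(L + 12\right) = - 3 \left(12 + L\right) = -36 - 3 L$)
$\left(-25 + v{\left(6 \right)} 1 \left(-2\right)\right)^{2} = \left(-25 + \left(-36 - 18\right) 1 \left(-2\right)\right)^{2} = \left(-25 + \left(-54\right) 1 \left(-2\right)\right)^{2} = \left(-25 - -108\right)^{2} = \left(-25 + 108\right)^{2} = 83^{2} = 6889$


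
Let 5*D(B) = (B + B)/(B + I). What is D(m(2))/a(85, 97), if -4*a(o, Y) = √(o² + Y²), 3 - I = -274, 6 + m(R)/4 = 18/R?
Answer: -48*√16634/12018065 ≈ -0.00051512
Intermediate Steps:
m(R) = -24 + 72/R (m(R) = -24 + 4*(18/R) = -24 + 72/R)
I = 277 (I = 3 - 1*(-274) = 3 + 274 = 277)
a(o, Y) = -√(Y² + o²)/4 (a(o, Y) = -√(o² + Y²)/4 = -√(Y² + o²)/4)
D(B) = 2*B/(5*(277 + B)) (D(B) = ((B + B)/(B + 277))/5 = ((2*B)/(277 + B))/5 = (2*B/(277 + B))/5 = 2*B/(5*(277 + B)))
D(m(2))/a(85, 97) = (2*(-24 + 72/2)/(5*(277 + (-24 + 72/2))))/((-√(97² + 85²)/4)) = (2*(-24 + 72*(½))/(5*(277 + (-24 + 72*(½)))))/((-√(9409 + 7225)/4)) = (2*(-24 + 36)/(5*(277 + (-24 + 36))))/((-√16634/4)) = ((⅖)*12/(277 + 12))*(-2*√16634/8317) = ((⅖)*12/289)*(-2*√16634/8317) = ((⅖)*12*(1/289))*(-2*√16634/8317) = 24*(-2*√16634/8317)/1445 = -48*√16634/12018065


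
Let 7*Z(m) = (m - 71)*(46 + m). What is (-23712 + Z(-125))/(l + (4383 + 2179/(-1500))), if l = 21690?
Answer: -32250000/39107321 ≈ -0.82465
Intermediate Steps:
Z(m) = (-71 + m)*(46 + m)/7 (Z(m) = ((m - 71)*(46 + m))/7 = ((-71 + m)*(46 + m))/7 = (-71 + m)*(46 + m)/7)
(-23712 + Z(-125))/(l + (4383 + 2179/(-1500))) = (-23712 + (-3266/7 - 25/7*(-125) + (⅐)*(-125)²))/(21690 + (4383 + 2179/(-1500))) = (-23712 + (-3266/7 + 3125/7 + (⅐)*15625))/(21690 + (4383 + 2179*(-1/1500))) = (-23712 + (-3266/7 + 3125/7 + 15625/7))/(21690 + (4383 - 2179/1500)) = (-23712 + 2212)/(21690 + 6572321/1500) = -21500/39107321/1500 = -21500*1500/39107321 = -32250000/39107321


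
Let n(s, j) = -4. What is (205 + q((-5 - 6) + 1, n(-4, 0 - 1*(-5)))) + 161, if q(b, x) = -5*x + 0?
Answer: 386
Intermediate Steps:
q(b, x) = -5*x
(205 + q((-5 - 6) + 1, n(-4, 0 - 1*(-5)))) + 161 = (205 - 5*(-4)) + 161 = (205 + 20) + 161 = 225 + 161 = 386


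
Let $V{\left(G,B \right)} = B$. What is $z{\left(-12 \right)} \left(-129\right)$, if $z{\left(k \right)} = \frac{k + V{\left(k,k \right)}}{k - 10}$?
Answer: $- \frac{1548}{11} \approx -140.73$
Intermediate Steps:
$z{\left(k \right)} = \frac{2 k}{-10 + k}$ ($z{\left(k \right)} = \frac{k + k}{k - 10} = \frac{2 k}{k - 10} = \frac{2 k}{-10 + k}$)
$z{\left(-12 \right)} \left(-129\right) = 2 \left(-12\right) \frac{1}{-10 - 12} \left(-129\right) = 2 \left(-12\right) \frac{1}{-22} \left(-129\right) = 2 \left(-12\right) \left(- \frac{1}{22}\right) \left(-129\right) = \frac{12}{11} \left(-129\right) = - \frac{1548}{11}$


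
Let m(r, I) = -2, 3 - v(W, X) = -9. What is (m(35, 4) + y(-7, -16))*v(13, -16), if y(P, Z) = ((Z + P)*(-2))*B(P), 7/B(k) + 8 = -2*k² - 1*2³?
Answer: -1100/19 ≈ -57.895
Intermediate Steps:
v(W, X) = 12 (v(W, X) = 3 - 1*(-9) = 3 + 9 = 12)
B(k) = 7/(-16 - 2*k²) (B(k) = 7/(-8 + (-2*k² - 1*2³)) = 7/(-8 + (-2*k² - 1*8)) = 7/(-8 + (-2*k² - 8)) = 7/(-8 + (-8 - 2*k²)) = 7/(-16 - 2*k²))
y(P, Z) = -7*(-2*P - 2*Z)/(16 + 2*P²) (y(P, Z) = ((Z + P)*(-2))*(-7/(16 + 2*P²)) = ((P + Z)*(-2))*(-7/(16 + 2*P²)) = (-2*P - 2*Z)*(-7/(16 + 2*P²)) = -7*(-2*P - 2*Z)/(16 + 2*P²))
(m(35, 4) + y(-7, -16))*v(13, -16) = (-2 + 7*(-7 - 16)/(8 + (-7)²))*12 = (-2 + 7*(-23)/(8 + 49))*12 = (-2 + 7*(-23)/57)*12 = (-2 + 7*(1/57)*(-23))*12 = (-2 - 161/57)*12 = -275/57*12 = -1100/19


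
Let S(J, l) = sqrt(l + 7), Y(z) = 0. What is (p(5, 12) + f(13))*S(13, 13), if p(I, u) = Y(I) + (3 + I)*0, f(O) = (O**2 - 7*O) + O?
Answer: 182*sqrt(5) ≈ 406.96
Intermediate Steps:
S(J, l) = sqrt(7 + l)
f(O) = O**2 - 6*O
p(I, u) = 0 (p(I, u) = 0 + (3 + I)*0 = 0 + 0 = 0)
(p(5, 12) + f(13))*S(13, 13) = (0 + 13*(-6 + 13))*sqrt(7 + 13) = (0 + 13*7)*sqrt(20) = (0 + 91)*(2*sqrt(5)) = 91*(2*sqrt(5)) = 182*sqrt(5)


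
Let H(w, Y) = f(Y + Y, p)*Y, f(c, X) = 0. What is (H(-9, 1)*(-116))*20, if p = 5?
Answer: 0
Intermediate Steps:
H(w, Y) = 0 (H(w, Y) = 0*Y = 0)
(H(-9, 1)*(-116))*20 = (0*(-116))*20 = 0*20 = 0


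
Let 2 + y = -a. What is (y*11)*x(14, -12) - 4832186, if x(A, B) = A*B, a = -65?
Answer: -4948610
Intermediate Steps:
y = 63 (y = -2 - 1*(-65) = -2 + 65 = 63)
(y*11)*x(14, -12) - 4832186 = (63*11)*(14*(-12)) - 4832186 = 693*(-168) - 4832186 = -116424 - 4832186 = -4948610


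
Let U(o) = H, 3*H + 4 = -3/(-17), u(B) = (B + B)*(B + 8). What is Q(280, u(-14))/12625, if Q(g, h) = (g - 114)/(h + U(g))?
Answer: 8466/107350375 ≈ 7.8863e-5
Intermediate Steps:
u(B) = 2*B*(8 + B) (u(B) = (2*B)*(8 + B) = 2*B*(8 + B))
H = -65/51 (H = -4/3 + (-3/(-17))/3 = -4/3 + (-3*(-1/17))/3 = -4/3 + (1/3)*(3/17) = -4/3 + 1/17 = -65/51 ≈ -1.2745)
U(o) = -65/51
Q(g, h) = (-114 + g)/(-65/51 + h) (Q(g, h) = (g - 114)/(h - 65/51) = (-114 + g)/(-65/51 + h))
Q(280, u(-14))/12625 = (51*(-114 + 280)/(-65 + 51*(2*(-14)*(8 - 14))))/12625 = (51*166/(-65 + 51*(2*(-14)*(-6))))*(1/12625) = (51*166/(-65 + 51*168))*(1/12625) = (51*166/(-65 + 8568))*(1/12625) = (51*166/8503)*(1/12625) = (51*(1/8503)*166)*(1/12625) = (8466/8503)*(1/12625) = 8466/107350375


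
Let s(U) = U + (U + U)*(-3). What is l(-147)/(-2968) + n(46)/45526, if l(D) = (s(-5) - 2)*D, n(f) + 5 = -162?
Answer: 10959125/9651512 ≈ 1.1355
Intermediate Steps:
s(U) = -5*U (s(U) = U + (2*U)*(-3) = U - 6*U = -5*U)
n(f) = -167 (n(f) = -5 - 162 = -167)
l(D) = 23*D (l(D) = (-5*(-5) - 2)*D = (25 - 2)*D = 23*D)
l(-147)/(-2968) + n(46)/45526 = (23*(-147))/(-2968) - 167/45526 = -3381*(-1/2968) - 167*1/45526 = 483/424 - 167/45526 = 10959125/9651512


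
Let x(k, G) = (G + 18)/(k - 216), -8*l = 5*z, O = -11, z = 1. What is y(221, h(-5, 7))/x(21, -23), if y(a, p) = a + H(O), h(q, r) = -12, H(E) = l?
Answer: 68757/8 ≈ 8594.6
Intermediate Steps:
l = -5/8 ≈ -0.62500
x(k, G) = (18 + G)/(-216 + k)
H(E) = -5/8
y(a, p) = -5/8 + a (y(a, p) = a - 5/8 = -5/8 + a)
y(221, h(-5, 7))/x(21, -23) = (-5/8 + 221)/(((18 - 23)/(-216 + 21))) = 1763/(8*((-5/(-195)))) = 1763/(8*((-1/195*(-5)))) = 1763/(8*(1/39)) = (1763/8)*39 = 68757/8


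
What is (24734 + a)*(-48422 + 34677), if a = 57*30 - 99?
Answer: -362112025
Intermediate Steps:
a = 1611 (a = 1710 - 99 = 1611)
(24734 + a)*(-48422 + 34677) = (24734 + 1611)*(-48422 + 34677) = 26345*(-13745) = -362112025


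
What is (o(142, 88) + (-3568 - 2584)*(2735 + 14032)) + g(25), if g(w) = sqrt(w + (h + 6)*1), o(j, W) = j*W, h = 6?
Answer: -103138088 + sqrt(37) ≈ -1.0314e+8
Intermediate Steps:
o(j, W) = W*j
g(w) = sqrt(12 + w) (g(w) = sqrt(w + (6 + 6)*1) = sqrt(w + 12*1) = sqrt(w + 12) = sqrt(12 + w))
(o(142, 88) + (-3568 - 2584)*(2735 + 14032)) + g(25) = (88*142 + (-3568 - 2584)*(2735 + 14032)) + sqrt(12 + 25) = (12496 - 6152*16767) + sqrt(37) = (12496 - 103150584) + sqrt(37) = -103138088 + sqrt(37)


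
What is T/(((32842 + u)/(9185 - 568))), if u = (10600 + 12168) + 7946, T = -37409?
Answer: -322353353/63556 ≈ -5072.0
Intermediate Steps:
u = 30714 (u = 22768 + 7946 = 30714)
T/(((32842 + u)/(9185 - 568))) = -37409*(9185 - 568)/(32842 + 30714) = -37409/(63556/8617) = -37409/(63556*(1/8617)) = -37409/63556/8617 = -37409*8617/63556 = -322353353/63556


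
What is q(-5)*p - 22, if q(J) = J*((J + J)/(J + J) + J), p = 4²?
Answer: 298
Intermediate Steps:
p = 16
q(J) = J*(1 + J) (q(J) = J*((2*J)/((2*J)) + J) = J*((2*J)*(1/(2*J)) + J) = J*(1 + J))
q(-5)*p - 22 = -5*(1 - 5)*16 - 22 = -5*(-4)*16 - 22 = 20*16 - 22 = 320 - 22 = 298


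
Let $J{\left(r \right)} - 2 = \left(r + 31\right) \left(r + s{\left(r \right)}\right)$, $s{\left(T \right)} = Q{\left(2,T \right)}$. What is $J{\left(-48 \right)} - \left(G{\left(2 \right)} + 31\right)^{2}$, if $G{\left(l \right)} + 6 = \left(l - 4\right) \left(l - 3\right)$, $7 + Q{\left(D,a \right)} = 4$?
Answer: $140$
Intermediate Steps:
$Q{\left(D,a \right)} = -3$ ($Q{\left(D,a \right)} = -7 + 4 = -3$)
$s{\left(T \right)} = -3$
$J{\left(r \right)} = 2 + \left(-3 + r\right) \left(31 + r\right)$ ($J{\left(r \right)} = 2 + \left(r + 31\right) \left(r - 3\right) = 2 + \left(31 + r\right) \left(-3 + r\right) = 2 + \left(-3 + r\right) \left(31 + r\right)$)
$G{\left(l \right)} = -6 + \left(-4 + l\right) \left(-3 + l\right)$ ($G{\left(l \right)} = -6 + \left(l - 4\right) \left(l - 3\right) = -6 + \left(-4 + l\right) \left(-3 + l\right)$)
$J{\left(-48 \right)} - \left(G{\left(2 \right)} + 31\right)^{2} = \left(-91 + \left(-48\right)^{2} + 28 \left(-48\right)\right) - \left(\left(6 + 2^{2} - 14\right) + 31\right)^{2} = \left(-91 + 2304 - 1344\right) - \left(\left(6 + 4 - 14\right) + 31\right)^{2} = 869 - \left(-4 + 31\right)^{2} = 869 - 27^{2} = 869 - 729 = 140$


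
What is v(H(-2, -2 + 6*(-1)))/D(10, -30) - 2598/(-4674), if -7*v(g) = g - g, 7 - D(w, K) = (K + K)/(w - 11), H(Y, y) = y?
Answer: 433/779 ≈ 0.55584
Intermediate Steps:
D(w, K) = 7 - 2*K/(-11 + w) (D(w, K) = 7 - (K + K)/(w - 11) = 7 - 2*K/(-11 + w))
v(g) = 0 (v(g) = -(g - g)/7 = -⅐*0 = 0)
v(H(-2, -2 + 6*(-1)))/D(10, -30) - 2598/(-4674) = 0/(((-77 - 2*(-30) + 7*10)/(-11 + 10))) - 2598/(-4674) = 0/(((-77 + 60 + 70)/(-1))) - 2598*(-1/4674) = 0/((-1*53)) + 433/779 = 0/(-53) + 433/779 = 0*(-1/53) + 433/779 = 0 + 433/779 = 433/779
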